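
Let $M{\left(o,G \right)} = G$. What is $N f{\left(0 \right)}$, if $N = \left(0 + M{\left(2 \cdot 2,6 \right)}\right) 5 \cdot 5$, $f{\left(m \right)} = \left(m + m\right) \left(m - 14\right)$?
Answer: $0$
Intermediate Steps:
$f{\left(m \right)} = 2 m \left(-14 + m\right)$ ($f{\left(m \right)} = 2 m \left(m - 14\right) = 2 m \left(-14 + m\right)$)
$N = 150$ ($N = \left(0 + 6\right) 5 \cdot 5 = 6 \cdot 5 \cdot 5 = 30 \cdot 5 = 150$)
$N f{\left(0 \right)} = 150 \cdot 2 \cdot 0 \left(-14 + 0\right) = 150 \cdot 2 \cdot 0 \left(-14\right) = 150 \cdot 0 = 0$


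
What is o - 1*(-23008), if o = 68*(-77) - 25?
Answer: 17747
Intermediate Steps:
o = -5261 (o = -5236 - 25 = -5261)
o - 1*(-23008) = -5261 - 1*(-23008) = -5261 + 23008 = 17747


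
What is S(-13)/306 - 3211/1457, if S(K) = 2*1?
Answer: -489826/222921 ≈ -2.1973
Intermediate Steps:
S(K) = 2
S(-13)/306 - 3211/1457 = 2/306 - 3211/1457 = 2*(1/306) - 3211*1/1457 = 1/153 - 3211/1457 = -489826/222921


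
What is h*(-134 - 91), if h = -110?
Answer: 24750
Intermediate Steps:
h*(-134 - 91) = -110*(-134 - 91) = -110*(-225) = 24750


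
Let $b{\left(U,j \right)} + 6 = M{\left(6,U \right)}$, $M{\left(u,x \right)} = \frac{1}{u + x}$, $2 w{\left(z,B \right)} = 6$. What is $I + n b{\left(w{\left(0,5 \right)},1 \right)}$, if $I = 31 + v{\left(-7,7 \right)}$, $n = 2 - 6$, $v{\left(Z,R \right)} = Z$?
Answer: $\frac{428}{9} \approx 47.556$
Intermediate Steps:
$w{\left(z,B \right)} = 3$ ($w{\left(z,B \right)} = \frac{1}{2} \cdot 6 = 3$)
$b{\left(U,j \right)} = -6 + \frac{1}{6 + U}$
$n = -4$ ($n = 2 - 6 = -4$)
$I = 24$ ($I = 31 - 7 = 24$)
$I + n b{\left(w{\left(0,5 \right)},1 \right)} = 24 - 4 \frac{-35 - 18}{6 + 3} = 24 - 4 \frac{-35 - 18}{9} = 24 - 4 \cdot \frac{1}{9} \left(-53\right) = 24 - - \frac{212}{9} = 24 + \frac{212}{9} = \frac{428}{9}$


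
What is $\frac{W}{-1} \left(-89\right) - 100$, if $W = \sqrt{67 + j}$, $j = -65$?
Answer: $-100 + 89 \sqrt{2} \approx 25.865$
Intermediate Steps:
$W = \sqrt{2}$ ($W = \sqrt{67 - 65} = \sqrt{2} \approx 1.4142$)
$\frac{W}{-1} \left(-89\right) - 100 = \frac{\sqrt{2}}{-1} \left(-89\right) - 100 = \sqrt{2} \left(-1\right) \left(-89\right) - 100 = - \sqrt{2} \left(-89\right) - 100 = 89 \sqrt{2} - 100 = -100 + 89 \sqrt{2}$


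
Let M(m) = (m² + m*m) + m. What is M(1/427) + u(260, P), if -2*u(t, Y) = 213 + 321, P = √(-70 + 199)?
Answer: -48681414/182329 ≈ -267.00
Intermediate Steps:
P = √129 ≈ 11.358
M(m) = m + 2*m² (M(m) = (m² + m²) + m = 2*m² + m = m + 2*m²)
u(t, Y) = -267 (u(t, Y) = -(213 + 321)/2 = -½*534 = -267)
M(1/427) + u(260, P) = (1 + 2/427)/427 - 267 = (1/427)*(429/427) - 267 = 429/182329 - 267 = -48681414/182329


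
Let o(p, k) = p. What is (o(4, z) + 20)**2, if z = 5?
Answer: 576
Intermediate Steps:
(o(4, z) + 20)**2 = (4 + 20)**2 = 24**2 = 576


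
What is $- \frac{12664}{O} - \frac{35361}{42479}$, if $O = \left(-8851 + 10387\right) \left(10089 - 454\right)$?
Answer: $- \frac{65482265377}{78582751680} \approx -0.83329$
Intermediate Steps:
$O = 14799360$ ($O = 1536 \cdot 9635 = 14799360$)
$- \frac{12664}{O} - \frac{35361}{42479} = - \frac{12664}{14799360} - \frac{35361}{42479} = \left(-12664\right) \frac{1}{14799360} - \frac{35361}{42479} = - \frac{1583}{1849920} - \frac{35361}{42479} = - \frac{65482265377}{78582751680}$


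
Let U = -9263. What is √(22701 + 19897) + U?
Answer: -9263 + 19*√118 ≈ -9056.6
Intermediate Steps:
√(22701 + 19897) + U = √(22701 + 19897) - 9263 = √42598 - 9263 = 19*√118 - 9263 = -9263 + 19*√118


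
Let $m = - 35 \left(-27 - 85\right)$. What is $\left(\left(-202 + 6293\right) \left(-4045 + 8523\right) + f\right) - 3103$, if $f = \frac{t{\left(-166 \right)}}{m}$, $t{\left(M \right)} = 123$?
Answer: $\frac{106907788523}{3920} \approx 2.7272 \cdot 10^{7}$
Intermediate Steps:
$m = 3920$ ($m = \left(-35\right) \left(-112\right) = 3920$)
$f = \frac{123}{3920} \approx 0.031378$
$\left(\left(-202 + 6293\right) \left(-4045 + 8523\right) + f\right) - 3103 = \left(\left(-202 + 6293\right) \left(-4045 + 8523\right) + \frac{123}{3920}\right) - 3103 = \left(6091 \cdot 4478 + \frac{123}{3920}\right) - 3103 = \left(27275498 + \frac{123}{3920}\right) - 3103 = \frac{106919952283}{3920} - 3103 = \frac{106907788523}{3920}$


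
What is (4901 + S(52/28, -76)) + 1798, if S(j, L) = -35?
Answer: 6664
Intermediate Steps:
(4901 + S(52/28, -76)) + 1798 = (4901 - 35) + 1798 = 4866 + 1798 = 6664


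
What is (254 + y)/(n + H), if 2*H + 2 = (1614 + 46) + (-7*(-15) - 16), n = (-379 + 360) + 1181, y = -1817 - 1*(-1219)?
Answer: -688/4071 ≈ -0.16900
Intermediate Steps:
y = -598 (y = -1817 + 1219 = -598)
n = 1162 (n = -19 + 1181 = 1162)
H = 1747/2 (H = -1 + ((1614 + 46) + (-7*(-15) - 16))/2 = -1 + (1660 + (105 - 16))/2 = -1 + (1660 + 89)/2 = -1 + (1/2)*1749 = -1 + 1749/2 = 1747/2 ≈ 873.50)
(254 + y)/(n + H) = (254 - 598)/(1162 + 1747/2) = -344/4071/2 = -344*2/4071 = -688/4071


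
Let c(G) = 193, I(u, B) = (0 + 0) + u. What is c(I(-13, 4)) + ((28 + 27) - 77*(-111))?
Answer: 8795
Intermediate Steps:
I(u, B) = u (I(u, B) = 0 + u = u)
c(I(-13, 4)) + ((28 + 27) - 77*(-111)) = 193 + ((28 + 27) - 77*(-111)) = 193 + (55 + 8547) = 193 + 8602 = 8795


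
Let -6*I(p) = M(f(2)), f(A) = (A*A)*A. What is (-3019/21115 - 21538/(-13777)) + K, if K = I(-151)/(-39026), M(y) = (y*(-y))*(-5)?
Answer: 24210539470073/17029074420345 ≈ 1.4217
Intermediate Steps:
f(A) = A³ (f(A) = A²*A = A³)
M(y) = 5*y² (M(y) = -y²*(-5) = 5*y²)
I(p) = -160/3 (I(p) = -5*(2³)²/6 = -5*8²/6 = -5*64/6 = -⅙*320 = -160/3)
K = 80/58539 (K = -160/3/(-39026) = -160/3*(-1/39026) = 80/58539 ≈ 0.0013666)
(-3019/21115 - 21538/(-13777)) + K = (-3019/21115 - 21538/(-13777)) + 80/58539 = (-3019*1/21115 - 21538*(-1/13777)) + 80/58539 = (-3019/21115 + 21538/13777) + 80/58539 = 413182107/290901355 + 80/58539 = 24210539470073/17029074420345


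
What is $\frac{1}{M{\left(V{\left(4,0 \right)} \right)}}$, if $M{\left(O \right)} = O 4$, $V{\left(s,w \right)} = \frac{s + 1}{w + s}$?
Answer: $\frac{1}{5} \approx 0.2$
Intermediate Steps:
$V{\left(s,w \right)} = \frac{1 + s}{s + w}$
$M{\left(O \right)} = 4 O$
$\frac{1}{M{\left(V{\left(4,0 \right)} \right)}} = \frac{1}{4 \frac{1 + 4}{4 + 0}} = \frac{1}{4 \cdot \frac{1}{4} \cdot 5} = \frac{1}{4 \cdot \frac{5}{4}} = \frac{1}{5}$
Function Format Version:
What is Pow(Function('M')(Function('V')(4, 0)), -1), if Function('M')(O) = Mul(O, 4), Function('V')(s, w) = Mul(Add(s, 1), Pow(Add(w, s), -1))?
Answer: Rational(1, 5) ≈ 0.20000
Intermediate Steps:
Function('V')(s, w) = Mul(Pow(Add(s, w), -1), Add(1, s)) (Function('V')(s, w) = Mul(Add(1, s), Pow(Add(s, w), -1)) = Mul(Pow(Add(s, w), -1), Add(1, s)))
Function('M')(O) = Mul(4, O)
Pow(Function('M')(Function('V')(4, 0)), -1) = Pow(Mul(4, Mul(Pow(Add(4, 0), -1), Add(1, 4))), -1) = Pow(Mul(4, Mul(Pow(4, -1), 5)), -1) = Pow(Mul(4, Mul(Rational(1, 4), 5)), -1) = Pow(Mul(4, Rational(5, 4)), -1) = Pow(5, -1) = Rational(1, 5)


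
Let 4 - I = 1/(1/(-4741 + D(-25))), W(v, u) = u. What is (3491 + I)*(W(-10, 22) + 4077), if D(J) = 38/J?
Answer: 844139862/25 ≈ 3.3766e+7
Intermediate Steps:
I = 118663/25 (I = 4 - 1/(1/(-4741 + 38/(-25))) = 4 - 1/(1/(-4741 + 38*(-1/25))) = 4 - 1/(1/(-4741 - 38/25)) = 4 - 1/(1/(-118563/25)) = 4 - 1/(-25/118563) = 4 - 1*(-118563/25) = 4 + 118563/25 = 118663/25 ≈ 4746.5)
(3491 + I)*(W(-10, 22) + 4077) = (3491 + 118663/25)*(22 + 4077) = (205938/25)*4099 = 844139862/25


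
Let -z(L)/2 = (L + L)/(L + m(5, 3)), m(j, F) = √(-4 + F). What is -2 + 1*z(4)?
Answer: -98/17 + 16*I/17 ≈ -5.7647 + 0.94118*I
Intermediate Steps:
z(L) = -4*L/(I + L) (z(L) = -2*(L + L)/(L + √(-4 + 3)) = -2*2*L/(L + √(-1)) = -2*2*L/(L + I) = -2*2*L/(I + L) = -4*L/(I + L))
-2 + 1*z(4) = -2 + 1*(-4*4/(I + 4)) = -2 + 1*(-4*4/(4 + I)) = -2 + 1*(-4*4*(4 - I)/17) = -2 + 1*(-64/17 + 16*I/17) = -2 + (-64/17 + 16*I/17) = -98/17 + 16*I/17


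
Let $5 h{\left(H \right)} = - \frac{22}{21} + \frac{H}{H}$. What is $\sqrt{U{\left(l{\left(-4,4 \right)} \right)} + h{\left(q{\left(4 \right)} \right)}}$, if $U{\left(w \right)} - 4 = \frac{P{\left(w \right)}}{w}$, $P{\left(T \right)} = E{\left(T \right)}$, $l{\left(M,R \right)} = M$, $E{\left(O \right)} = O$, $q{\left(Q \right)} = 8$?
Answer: $\frac{2 \sqrt{13755}}{105} \approx 2.2339$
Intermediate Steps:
$P{\left(T \right)} = T$
$U{\left(w \right)} = 5$ ($U{\left(w \right)} = 4 + \frac{w}{w} = 4 + 1 = 5$)
$h{\left(H \right)} = - \frac{1}{105}$ ($h{\left(H \right)} = \frac{- \frac{22}{21} + \frac{H}{H}}{5} = \frac{\left(-22\right) \frac{1}{21} + 1}{5} = \frac{- \frac{22}{21} + 1}{5} = \frac{1}{5} \left(- \frac{1}{21}\right) = - \frac{1}{105}$)
$\sqrt{U{\left(l{\left(-4,4 \right)} \right)} + h{\left(q{\left(4 \right)} \right)}} = \sqrt{5 - \frac{1}{105}} = \sqrt{\frac{524}{105}} = \frac{2 \sqrt{13755}}{105}$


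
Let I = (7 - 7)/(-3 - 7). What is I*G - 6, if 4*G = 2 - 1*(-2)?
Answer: -6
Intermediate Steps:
I = 0 (I = 0/(-10) = 0*(-⅒) = 0)
G = 1 (G = (2 - 1*(-2))/4 = (2 + 2)/4 = (¼)*4 = 1)
I*G - 6 = 0*1 - 6 = 0 - 6 = -6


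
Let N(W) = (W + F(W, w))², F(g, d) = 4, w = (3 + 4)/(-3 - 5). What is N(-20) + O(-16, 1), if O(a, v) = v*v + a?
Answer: 241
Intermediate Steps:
w = -7/8 (w = 7/(-8) = 7*(-⅛) = -7/8 ≈ -0.87500)
N(W) = (4 + W)² (N(W) = (W + 4)² = (4 + W)²)
O(a, v) = a + v² (O(a, v) = v² + a = a + v²)
N(-20) + O(-16, 1) = (4 - 20)² + (-16 + 1²) = (-16)² + (-16 + 1) = 256 - 15 = 241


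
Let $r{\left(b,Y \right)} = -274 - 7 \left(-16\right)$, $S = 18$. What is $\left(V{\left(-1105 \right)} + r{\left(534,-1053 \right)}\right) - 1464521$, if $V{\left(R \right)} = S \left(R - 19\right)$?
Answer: $-1484915$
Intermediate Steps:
$r{\left(b,Y \right)} = -162$ ($r{\left(b,Y \right)} = -274 - -112 = -274 + 112 = -162$)
$V{\left(R \right)} = -342 + 18 R$ ($V{\left(R \right)} = 18 \left(R - 19\right) = 18 \left(-19 + R\right) = -342 + 18 R$)
$\left(V{\left(-1105 \right)} + r{\left(534,-1053 \right)}\right) - 1464521 = \left(\left(-342 + 18 \left(-1105\right)\right) - 162\right) - 1464521 = \left(\left(-342 - 19890\right) - 162\right) - 1464521 = \left(-20232 - 162\right) - 1464521 = -20394 - 1464521 = -1484915$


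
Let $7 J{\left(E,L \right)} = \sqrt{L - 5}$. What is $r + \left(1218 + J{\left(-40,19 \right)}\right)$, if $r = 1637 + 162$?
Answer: $3017 + \frac{\sqrt{14}}{7} \approx 3017.5$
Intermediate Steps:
$J{\left(E,L \right)} = \frac{\sqrt{-5 + L}}{7}$ ($J{\left(E,L \right)} = \frac{\sqrt{L - 5}}{7} = \frac{\sqrt{-5 + L}}{7}$)
$r = 1799$
$r + \left(1218 + J{\left(-40,19 \right)}\right) = 1799 + \left(1218 + \frac{\sqrt{-5 + 19}}{7}\right) = 1799 + \left(1218 + \frac{\sqrt{14}}{7}\right) = 3017 + \frac{\sqrt{14}}{7}$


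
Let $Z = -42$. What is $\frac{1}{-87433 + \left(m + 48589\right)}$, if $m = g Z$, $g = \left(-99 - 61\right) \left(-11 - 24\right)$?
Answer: $- \frac{1}{274044} \approx -3.649 \cdot 10^{-6}$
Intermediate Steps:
$g = 5600$ ($g = \left(-160\right) \left(-35\right) = 5600$)
$m = -235200$ ($m = 5600 \left(-42\right) = -235200$)
$\frac{1}{-87433 + \left(m + 48589\right)} = \frac{1}{-87433 + \left(-235200 + 48589\right)} = \frac{1}{-87433 - 186611} = \frac{1}{-274044} = - \frac{1}{274044}$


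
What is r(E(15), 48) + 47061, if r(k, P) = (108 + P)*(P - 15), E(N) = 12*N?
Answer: 52209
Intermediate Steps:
r(k, P) = (-15 + P)*(108 + P) (r(k, P) = (108 + P)*(-15 + P) = (-15 + P)*(108 + P))
r(E(15), 48) + 47061 = (-1620 + 48**2 + 93*48) + 47061 = (-1620 + 2304 + 4464) + 47061 = 5148 + 47061 = 52209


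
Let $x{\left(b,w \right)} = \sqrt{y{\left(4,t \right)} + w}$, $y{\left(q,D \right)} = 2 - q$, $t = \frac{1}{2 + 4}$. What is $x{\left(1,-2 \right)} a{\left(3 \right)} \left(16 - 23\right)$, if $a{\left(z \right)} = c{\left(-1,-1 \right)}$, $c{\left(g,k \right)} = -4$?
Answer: $56 i \approx 56.0 i$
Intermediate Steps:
$a{\left(z \right)} = -4$
$t = \frac{1}{6} \approx 0.16667$
$x{\left(b,w \right)} = \sqrt{-2 + w}$ ($x{\left(b,w \right)} = \sqrt{\left(2 - 4\right) + w} = \sqrt{-2 + w}$)
$x{\left(1,-2 \right)} a{\left(3 \right)} \left(16 - 23\right) = \sqrt{-2 - 2} \left(-4\right) \left(16 - 23\right) = \sqrt{-4} \left(-4\right) \left(16 - 23\right) = 2 i \left(-4\right) \left(-7\right) = - 8 i \left(-7\right) = 56 i$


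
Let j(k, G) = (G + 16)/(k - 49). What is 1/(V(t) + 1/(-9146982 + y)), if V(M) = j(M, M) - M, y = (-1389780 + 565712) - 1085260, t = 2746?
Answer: -29818868070/81852074194697 ≈ -0.00036430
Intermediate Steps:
y = -1909328 (y = -824068 - 1085260 = -1909328)
j(k, G) = (16 + G)/(-49 + k)
V(M) = -M + (16 + M)/(-49 + M) (V(M) = (16 + M)/(-49 + M) - M = -M + (16 + M)/(-49 + M))
1/(V(t) + 1/(-9146982 + y)) = 1/((16 + 2746 - 1*2746*(-49 + 2746))/(-49 + 2746) + 1/(-9146982 - 1909328)) = 1/((16 + 2746 - 1*2746*2697)/2697 + 1/(-11056310)) = 1/((16 + 2746 - 7405962)/2697 - 1/11056310) = 1/((1/2697)*(-7403200) - 1/11056310) = 1/(-7403200/2697 - 1/11056310) = 1/(-81852074194697/29818868070) = -29818868070/81852074194697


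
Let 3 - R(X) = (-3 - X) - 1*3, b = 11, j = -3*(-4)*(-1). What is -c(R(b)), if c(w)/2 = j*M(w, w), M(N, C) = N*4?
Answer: 1920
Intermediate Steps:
M(N, C) = 4*N
j = -12 (j = 12*(-1) = -12)
R(X) = 9 + X (R(X) = 3 - ((-3 - X) - 1*3) = 3 - ((-3 - X) - 3) = 3 - (-6 - X) = 3 + (6 + X) = 9 + X)
c(w) = -96*w (c(w) = 2*(-48*w) = -96*w)
-c(R(b)) = -(-96)*(9 + 11) = -(-96)*20 = -1*(-1920) = 1920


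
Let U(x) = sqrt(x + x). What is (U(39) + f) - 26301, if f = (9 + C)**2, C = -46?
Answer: -24932 + sqrt(78) ≈ -24923.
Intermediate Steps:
f = 1369 (f = (9 - 46)**2 = (-37)**2 = 1369)
U(x) = sqrt(2)*sqrt(x) (U(x) = sqrt(2*x) = sqrt(2)*sqrt(x))
(U(39) + f) - 26301 = (sqrt(2)*sqrt(39) + 1369) - 26301 = (sqrt(78) + 1369) - 26301 = (1369 + sqrt(78)) - 26301 = -24932 + sqrt(78)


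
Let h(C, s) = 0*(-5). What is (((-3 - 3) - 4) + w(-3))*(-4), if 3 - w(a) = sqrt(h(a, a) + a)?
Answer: 28 + 4*I*sqrt(3) ≈ 28.0 + 6.9282*I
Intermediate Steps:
h(C, s) = 0
w(a) = 3 - sqrt(a) (w(a) = 3 - sqrt(0 + a) = 3 - sqrt(a))
(((-3 - 3) - 4) + w(-3))*(-4) = (((-3 - 3) - 4) + (3 - sqrt(-3)))*(-4) = ((-6 - 4) + (3 - I*sqrt(3)))*(-4) = (-10 + (3 - I*sqrt(3)))*(-4) = (-7 - I*sqrt(3))*(-4) = 28 + 4*I*sqrt(3)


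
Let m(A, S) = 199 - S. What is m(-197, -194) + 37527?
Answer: 37920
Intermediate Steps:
m(-197, -194) + 37527 = (199 - 1*(-194)) + 37527 = (199 + 194) + 37527 = 393 + 37527 = 37920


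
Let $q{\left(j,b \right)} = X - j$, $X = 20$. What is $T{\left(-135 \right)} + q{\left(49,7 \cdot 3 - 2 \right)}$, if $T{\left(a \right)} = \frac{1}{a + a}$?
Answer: $- \frac{7831}{270} \approx -29.004$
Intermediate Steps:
$q{\left(j,b \right)} = 20 - j$
$T{\left(a \right)} = \frac{1}{2 a}$
$T{\left(-135 \right)} + q{\left(49,7 \cdot 3 - 2 \right)} = \frac{1}{2 \left(-135\right)} + \left(20 - 49\right) = \frac{1}{2} \left(- \frac{1}{135}\right) + \left(20 - 49\right) = - \frac{1}{270} - 29 = - \frac{7831}{270}$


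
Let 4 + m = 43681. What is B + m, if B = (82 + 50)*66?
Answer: 52389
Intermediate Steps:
m = 43677 (m = -4 + 43681 = 43677)
B = 8712 (B = 132*66 = 8712)
B + m = 8712 + 43677 = 52389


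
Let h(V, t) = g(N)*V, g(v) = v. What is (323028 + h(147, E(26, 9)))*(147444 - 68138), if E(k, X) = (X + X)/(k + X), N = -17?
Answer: 25419872874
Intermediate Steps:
E(k, X) = 2*X/(X + k) (E(k, X) = (2*X)/(X + k) = 2*X/(X + k))
h(V, t) = -17*V
(323028 + h(147, E(26, 9)))*(147444 - 68138) = (323028 - 17*147)*(147444 - 68138) = (323028 - 2499)*79306 = 320529*79306 = 25419872874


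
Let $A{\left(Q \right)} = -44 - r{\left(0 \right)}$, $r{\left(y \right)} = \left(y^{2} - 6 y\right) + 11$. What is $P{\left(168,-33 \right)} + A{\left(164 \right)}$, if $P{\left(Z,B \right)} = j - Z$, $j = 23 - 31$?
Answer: $-231$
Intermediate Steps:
$j = -8$
$r{\left(y \right)} = 11 + y^{2} - 6 y$
$P{\left(Z,B \right)} = -8 - Z$
$A{\left(Q \right)} = -55$ ($A{\left(Q \right)} = -44 - \left(11 + 0^{2} - 0\right) = -44 - \left(11 + 0 + 0\right) = -44 - 11 = -55$)
$P{\left(168,-33 \right)} + A{\left(164 \right)} = \left(-8 - 168\right) - 55 = -176 - 55 = -231$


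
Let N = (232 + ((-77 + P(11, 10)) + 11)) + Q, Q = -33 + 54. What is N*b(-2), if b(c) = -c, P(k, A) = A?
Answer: 394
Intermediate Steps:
Q = 21
N = 197 (N = (232 + ((-77 + 10) + 11)) + 21 = (232 + (-67 + 11)) + 21 = (232 - 56) + 21 = 176 + 21 = 197)
N*b(-2) = 197*(-1*(-2)) = 197*2 = 394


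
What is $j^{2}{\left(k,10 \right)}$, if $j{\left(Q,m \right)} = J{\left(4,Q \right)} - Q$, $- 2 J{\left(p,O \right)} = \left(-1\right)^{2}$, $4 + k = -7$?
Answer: $\frac{441}{4} \approx 110.25$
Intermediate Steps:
$k = -11$ ($k = -4 - 7 = -11$)
$J{\left(p,O \right)} = - \frac{1}{2}$ ($J{\left(p,O \right)} = - \frac{\left(-1\right)^{2}}{2} = \left(- \frac{1}{2}\right) 1 = - \frac{1}{2}$)
$j{\left(Q,m \right)} = - \frac{1}{2} - Q$
$j^{2}{\left(k,10 \right)} = \left(- \frac{1}{2} - -11\right)^{2} = \left(- \frac{1}{2} + 11\right)^{2} = \left(\frac{21}{2}\right)^{2} = \frac{441}{4}$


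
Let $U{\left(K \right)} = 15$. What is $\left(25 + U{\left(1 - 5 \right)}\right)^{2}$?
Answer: $1600$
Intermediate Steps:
$\left(25 + U{\left(1 - 5 \right)}\right)^{2} = \left(25 + 15\right)^{2} = 40^{2} = 1600$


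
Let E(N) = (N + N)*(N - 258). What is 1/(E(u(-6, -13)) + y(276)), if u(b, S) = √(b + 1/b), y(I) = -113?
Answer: 3*I/(2*(-188*I + 129*√222)) ≈ -7.561e-5 + 0.00077302*I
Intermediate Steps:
E(N) = 2*N*(-258 + N) (E(N) = (2*N)*(-258 + N) = 2*N*(-258 + N))
1/(E(u(-6, -13)) + y(276)) = 1/(2*√(-6 + 1/(-6))*(-258 + √(-6 + 1/(-6))) - 113) = 1/(2*√(-6 - ⅙)*(-258 + √(-6 - ⅙)) - 113) = 1/(2*√(-37/6)*(-258 + √(-37/6)) - 113) = 1/(2*(I*√222/6)*(-258 + I*√222/6) - 113) = 1/(I*√222*(-258 + I*√222/6)/3 - 113) = 1/(-113 + I*√222*(-258 + I*√222/6)/3)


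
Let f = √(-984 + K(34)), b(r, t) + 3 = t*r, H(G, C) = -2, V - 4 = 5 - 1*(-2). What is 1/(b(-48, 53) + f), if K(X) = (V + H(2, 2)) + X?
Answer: -2547/6488150 - I*√941/6488150 ≈ -0.00039256 - 4.728e-6*I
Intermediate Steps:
V = 11 (V = 4 + (5 - 1*(-2)) = 4 + (5 + 2) = 4 + 7 = 11)
K(X) = 9 + X (K(X) = (11 - 2) + X = 9 + X)
b(r, t) = -3 + r*t (b(r, t) = -3 + t*r = -3 + r*t)
f = I*√941 (f = √(-984 + (9 + 34)) = √(-984 + 43) = √(-941) = I*√941 ≈ 30.676*I)
1/(b(-48, 53) + f) = 1/((-3 - 48*53) + I*√941) = 1/((-3 - 2544) + I*√941) = 1/(-2547 + I*√941)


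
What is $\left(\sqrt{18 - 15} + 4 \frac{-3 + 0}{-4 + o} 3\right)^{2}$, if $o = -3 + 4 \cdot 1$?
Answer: $\left(12 + \sqrt{3}\right)^{2} \approx 188.57$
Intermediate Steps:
$o = 1$ ($o = -3 + 4 = 1$)
$\left(\sqrt{18 - 15} + 4 \frac{-3 + 0}{-4 + o} 3\right)^{2} = \left(\sqrt{18 - 15} + 4 \frac{-3 + 0}{-4 + 1} \cdot 3\right)^{2} = \left(\sqrt{3} + 4 \frac{1}{-3} \left(-3\right) 3\right)^{2} = \left(\sqrt{3} + 4 \left(\left(- \frac{1}{3}\right) \left(-3\right)\right) 3\right)^{2} = \left(\sqrt{3} + 4 \cdot 1 \cdot 3\right)^{2} = \left(\sqrt{3} + 4 \cdot 3\right)^{2} = \left(\sqrt{3} + 12\right)^{2} = \left(12 + \sqrt{3}\right)^{2}$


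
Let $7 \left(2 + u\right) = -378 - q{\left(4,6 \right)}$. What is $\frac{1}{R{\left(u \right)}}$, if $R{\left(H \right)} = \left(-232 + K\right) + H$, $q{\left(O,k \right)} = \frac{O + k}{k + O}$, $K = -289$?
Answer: $- \frac{7}{4040} \approx -0.0017327$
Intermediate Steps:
$q{\left(O,k \right)} = 1$ ($q{\left(O,k \right)} = \frac{O + k}{O + k} = 1$)
$u = - \frac{393}{7}$ ($u = -2 + \frac{-378 - 1}{7} = -2 + \frac{1}{7} \left(-379\right) = -2 - \frac{379}{7} = - \frac{393}{7} \approx -56.143$)
$R{\left(H \right)} = -521 + H$ ($R{\left(H \right)} = \left(-232 - 289\right) + H = -521 + H$)
$\frac{1}{R{\left(u \right)}} = \frac{1}{-521 - \frac{393}{7}} = \frac{1}{- \frac{4040}{7}} = - \frac{7}{4040}$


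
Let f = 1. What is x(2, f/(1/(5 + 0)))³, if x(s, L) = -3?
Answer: -27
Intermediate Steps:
x(2, f/(1/(5 + 0)))³ = (-3)³ = -27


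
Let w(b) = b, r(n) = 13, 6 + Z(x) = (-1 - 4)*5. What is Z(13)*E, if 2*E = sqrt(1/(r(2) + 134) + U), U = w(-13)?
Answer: -31*I*sqrt(5730)/42 ≈ -55.871*I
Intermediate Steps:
Z(x) = -31 (Z(x) = -6 + (-1 - 4)*5 = -6 - 5*5 = -6 - 25 = -31)
U = -13
E = I*sqrt(5730)/42 (E = sqrt(1/(13 + 134) - 13)/2 = sqrt(1/147 - 13)/2 = sqrt(-1910/147)/2 = (I*sqrt(5730)/21)/2 = I*sqrt(5730)/42 ≈ 1.8023*I)
Z(13)*E = -31*I*sqrt(5730)/42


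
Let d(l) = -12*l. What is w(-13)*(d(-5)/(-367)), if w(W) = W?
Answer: 780/367 ≈ 2.1253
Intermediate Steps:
w(-13)*(d(-5)/(-367)) = -13*(-12*(-5))/(-367) = -780*(-1)/367 = -13*(-60/367) = 780/367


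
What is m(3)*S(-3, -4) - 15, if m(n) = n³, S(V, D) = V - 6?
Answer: -258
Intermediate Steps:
S(V, D) = -6 + V
m(3)*S(-3, -4) - 15 = 3³*(-6 - 3) - 15 = 27*(-9) - 15 = -243 - 15 = -258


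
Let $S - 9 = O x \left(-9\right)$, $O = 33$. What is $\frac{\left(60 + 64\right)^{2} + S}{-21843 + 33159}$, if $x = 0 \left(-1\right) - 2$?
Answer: $\frac{15979}{11316} \approx 1.4121$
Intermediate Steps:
$x = -2$ ($x = 0 - 2 = -2$)
$S = 603$ ($S = 9 + 33 \left(-2\right) \left(-9\right) = 9 - -594 = 9 + 594 = 603$)
$\frac{\left(60 + 64\right)^{2} + S}{-21843 + 33159} = \frac{\left(60 + 64\right)^{2} + 603}{-21843 + 33159} = \frac{124^{2} + 603}{11316} = \left(15376 + 603\right) \frac{1}{11316} = 15979 \cdot \frac{1}{11316} = \frac{15979}{11316}$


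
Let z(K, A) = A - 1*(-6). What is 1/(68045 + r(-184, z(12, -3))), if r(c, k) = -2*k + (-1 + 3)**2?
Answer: 1/68043 ≈ 1.4697e-5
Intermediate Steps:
z(K, A) = 6 + A (z(K, A) = A + 6 = 6 + A)
r(c, k) = 4 - 2*k (r(c, k) = -2*k + 2**2 = -2*k + 4 = 4 - 2*k)
1/(68045 + r(-184, z(12, -3))) = 1/(68045 + (4 - 2*(6 - 3))) = 1/(68045 + (4 - 2*3)) = 1/(68045 + (4 - 6)) = 1/(68045 - 2) = 1/68043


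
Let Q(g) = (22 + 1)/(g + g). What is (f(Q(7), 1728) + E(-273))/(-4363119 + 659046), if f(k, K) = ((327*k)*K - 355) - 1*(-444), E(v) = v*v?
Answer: -7020470/25928511 ≈ -0.27076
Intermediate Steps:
E(v) = v²
Q(g) = 23/(2*g) (Q(g) = 23/((2*g)) = 23*(1/(2*g)) = 23/(2*g))
f(k, K) = 89 + 327*K*k (f(k, K) = (327*K*k - 355) + 444 = (-355 + 327*K*k) + 444 = 89 + 327*K*k)
(f(Q(7), 1728) + E(-273))/(-4363119 + 659046) = ((89 + 327*1728*((23/2)/7)) + (-273)²)/(-4363119 + 659046) = ((89 + 327*1728*((23/2)*(⅐))) + 74529)/(-3704073) = ((89 + 327*1728*(23/14)) + 74529)*(-1/3704073) = ((89 + 6498144/7) + 74529)*(-1/3704073) = (6498767/7 + 74529)*(-1/3704073) = (7020470/7)*(-1/3704073) = -7020470/25928511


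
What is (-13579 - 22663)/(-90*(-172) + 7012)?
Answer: -18121/11246 ≈ -1.6113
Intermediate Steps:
(-13579 - 22663)/(-90*(-172) + 7012) = -36242/(15480 + 7012) = -36242/22492 = -36242*1/22492 = -18121/11246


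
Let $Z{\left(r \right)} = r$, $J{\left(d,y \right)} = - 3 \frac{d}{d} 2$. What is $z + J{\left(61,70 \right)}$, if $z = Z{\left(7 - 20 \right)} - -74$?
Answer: $55$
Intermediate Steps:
$J{\left(d,y \right)} = -6$ ($J{\left(d,y \right)} = \left(-3\right) 1 \cdot 2 = \left(-3\right) 2 = -6$)
$z = 61$ ($z = \left(7 - 20\right) - -74 = \left(7 - 20\right) + 74 = -13 + 74 = 61$)
$z + J{\left(61,70 \right)} = 61 - 6 = 55$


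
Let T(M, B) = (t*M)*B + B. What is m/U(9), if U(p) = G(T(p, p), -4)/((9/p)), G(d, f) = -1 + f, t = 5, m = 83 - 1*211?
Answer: 128/5 ≈ 25.600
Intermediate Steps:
m = -128 (m = 83 - 211 = -128)
T(M, B) = B + 5*B*M (T(M, B) = (5*M)*B + B = 5*B*M + B = B + 5*B*M)
U(p) = -5*p/9 (U(p) = (-1 - 4)/((9/p)) = -5*p/9)
m/U(9) = -128/((-5/9*9)) = -128/(-5) = -128*(-1/5) = 128/5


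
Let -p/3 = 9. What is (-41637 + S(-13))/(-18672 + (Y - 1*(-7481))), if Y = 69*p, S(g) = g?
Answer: 20825/6527 ≈ 3.1906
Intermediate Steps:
p = -27 (p = -3*9 = -27)
Y = -1863 (Y = 69*(-27) = -1863)
(-41637 + S(-13))/(-18672 + (Y - 1*(-7481))) = (-41637 - 13)/(-18672 + (-1863 - 1*(-7481))) = -41650/(-18672 + (-1863 + 7481)) = -41650/(-18672 + 5618) = -41650/(-13054) = -41650*(-1/13054) = 20825/6527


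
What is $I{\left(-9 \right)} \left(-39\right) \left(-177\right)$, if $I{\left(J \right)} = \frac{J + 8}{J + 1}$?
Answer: $\frac{6903}{8} \approx 862.88$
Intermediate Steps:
$I{\left(J \right)} = \frac{8 + J}{1 + J}$
$I{\left(-9 \right)} \left(-39\right) \left(-177\right) = \frac{8 - 9}{1 - 9} \left(-39\right) \left(-177\right) = \frac{1}{-8} \left(-1\right) \left(-39\right) \left(-177\right) = \left(- \frac{1}{8}\right) \left(-1\right) \left(-39\right) \left(-177\right) = \frac{1}{8} \left(-39\right) \left(-177\right) = \left(- \frac{39}{8}\right) \left(-177\right) = \frac{6903}{8}$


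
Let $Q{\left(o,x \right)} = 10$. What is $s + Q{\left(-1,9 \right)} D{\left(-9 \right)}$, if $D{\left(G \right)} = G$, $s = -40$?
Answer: $-130$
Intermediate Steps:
$s + Q{\left(-1,9 \right)} D{\left(-9 \right)} = -40 + 10 \left(-9\right) = -40 - 90 = -130$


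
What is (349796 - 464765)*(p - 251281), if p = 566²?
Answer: -7941483675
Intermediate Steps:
p = 320356
(349796 - 464765)*(p - 251281) = (349796 - 464765)*(320356 - 251281) = -114969*69075 = -7941483675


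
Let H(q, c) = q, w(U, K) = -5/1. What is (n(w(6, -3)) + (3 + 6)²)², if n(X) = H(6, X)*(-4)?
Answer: 3249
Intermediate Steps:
w(U, K) = -5 (w(U, K) = -5*1 = -5)
n(X) = -24 (n(X) = 6*(-4) = -24)
(n(w(6, -3)) + (3 + 6)²)² = (-24 + (3 + 6)²)² = (-24 + 9²)² = (-24 + 81)² = 57² = 3249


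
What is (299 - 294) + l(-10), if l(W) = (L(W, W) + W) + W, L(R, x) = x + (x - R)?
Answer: -25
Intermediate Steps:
L(R, x) = -R + 2*x
l(W) = 3*W (l(W) = ((-W + 2*W) + W) + W = (W + W) + W = 2*W + W = 3*W)
(299 - 294) + l(-10) = (299 - 294) + 3*(-10) = 5 - 30 = -25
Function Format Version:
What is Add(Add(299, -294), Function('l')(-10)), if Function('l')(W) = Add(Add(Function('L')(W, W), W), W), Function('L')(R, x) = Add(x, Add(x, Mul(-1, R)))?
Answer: -25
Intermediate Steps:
Function('L')(R, x) = Add(Mul(-1, R), Mul(2, x))
Function('l')(W) = Mul(3, W) (Function('l')(W) = Add(Add(Add(Mul(-1, W), Mul(2, W)), W), W) = Add(Add(W, W), W) = Add(Mul(2, W), W) = Mul(3, W))
Add(Add(299, -294), Function('l')(-10)) = Add(Add(299, -294), Mul(3, -10)) = Add(5, -30) = -25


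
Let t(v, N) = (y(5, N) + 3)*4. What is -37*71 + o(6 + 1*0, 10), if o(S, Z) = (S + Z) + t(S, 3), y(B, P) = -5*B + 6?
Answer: -2675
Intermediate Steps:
y(B, P) = 6 - 5*B
t(v, N) = -64 (t(v, N) = ((6 - 5*5) + 3)*4 = ((6 - 25) + 3)*4 = (-19 + 3)*4 = -16*4 = -64)
o(S, Z) = -64 + S + Z (o(S, Z) = (S + Z) - 64 = -64 + S + Z)
-37*71 + o(6 + 1*0, 10) = -37*71 + (-64 + (6 + 1*0) + 10) = -2627 + (-64 + (6 + 0) + 10) = -2627 + (-64 + 6 + 10) = -2627 - 48 = -2675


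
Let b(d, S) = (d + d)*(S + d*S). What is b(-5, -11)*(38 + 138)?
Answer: -77440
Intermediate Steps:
b(d, S) = 2*d*(S + S*d) (b(d, S) = (2*d)*(S + S*d) = 2*d*(S + S*d))
b(-5, -11)*(38 + 138) = (2*(-11)*(-5)*(1 - 5))*(38 + 138) = (2*(-11)*(-5)*(-4))*176 = -440*176 = -77440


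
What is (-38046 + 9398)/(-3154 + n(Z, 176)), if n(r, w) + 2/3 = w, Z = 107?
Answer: 10743/1117 ≈ 9.6177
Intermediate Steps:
n(r, w) = -2/3 + w
(-38046 + 9398)/(-3154 + n(Z, 176)) = (-38046 + 9398)/(-3154 + (-2/3 + 176)) = -28648/(-3154 + 526/3) = -28648/(-8936/3) = -28648*(-3/8936) = 10743/1117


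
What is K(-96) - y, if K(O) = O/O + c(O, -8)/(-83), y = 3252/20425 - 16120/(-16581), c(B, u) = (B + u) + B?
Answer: 64039429579/28109354775 ≈ 2.2782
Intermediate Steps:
c(B, u) = u + 2*B
y = 383172412/338666925 (y = 3252*(1/20425) - 16120*(-1/16581) = 3252/20425 + 16120/16581 = 383172412/338666925 ≈ 1.1314)
K(O) = 91/83 - 2*O/83 (K(O) = O/O + (-8 + 2*O)/(-83) = 1 + (-8 + 2*O)*(-1/83) = 1 + (8/83 - 2*O/83) = 91/83 - 2*O/83)
K(-96) - y = (91/83 - 2/83*(-96)) - 1*383172412/338666925 = (91/83 + 192/83) - 383172412/338666925 = 283/83 - 383172412/338666925 = 64039429579/28109354775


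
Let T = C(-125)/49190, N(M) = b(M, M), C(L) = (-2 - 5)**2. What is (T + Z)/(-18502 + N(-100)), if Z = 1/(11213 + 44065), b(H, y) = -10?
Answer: -689453/12584109666960 ≈ -5.4788e-8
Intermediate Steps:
C(L) = 49 (C(L) = (-7)**2 = 49)
N(M) = -10
Z = 1/55278 ≈ 1.8090e-5
T = 49/49190 ≈ 0.00099614
(T + Z)/(-18502 + N(-100)) = (49/49190 + 1/55278)/(-18502 - 10) = (689453/679781205)/(-18512) = (689453/679781205)*(-1/18512) = -689453/12584109666960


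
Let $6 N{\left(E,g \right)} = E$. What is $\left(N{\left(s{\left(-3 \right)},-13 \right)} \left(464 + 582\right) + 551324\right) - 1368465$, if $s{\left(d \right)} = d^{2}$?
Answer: $-815572$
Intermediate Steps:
$N{\left(E,g \right)} = \frac{E}{6}$
$\left(N{\left(s{\left(-3 \right)},-13 \right)} \left(464 + 582\right) + 551324\right) - 1368465 = \left(\frac{\left(-3\right)^{2}}{6} \left(464 + 582\right) + 551324\right) - 1368465 = \left(\frac{1}{6} \cdot 9 \cdot 1046 + 551324\right) - 1368465 = \left(\frac{3}{2} \cdot 1046 + 551324\right) - 1368465 = \left(1569 + 551324\right) - 1368465 = 552893 - 1368465 = -815572$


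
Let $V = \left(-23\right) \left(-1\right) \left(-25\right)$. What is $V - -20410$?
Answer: $19835$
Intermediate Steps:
$V = -575$ ($V = 23 \left(-25\right) = -575$)
$V - -20410 = -575 - -20410 = -575 + 20410 = 19835$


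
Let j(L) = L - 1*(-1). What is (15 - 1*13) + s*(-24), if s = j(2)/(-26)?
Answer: 62/13 ≈ 4.7692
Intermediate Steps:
j(L) = 1 + L (j(L) = L + 1 = 1 + L)
s = -3/26 (s = (1 + 2)/(-26) = 3*(-1/26) = -3/26 ≈ -0.11538)
(15 - 1*13) + s*(-24) = (15 - 1*13) - 3/26*(-24) = (15 - 13) + 36/13 = 2 + 36/13 = 62/13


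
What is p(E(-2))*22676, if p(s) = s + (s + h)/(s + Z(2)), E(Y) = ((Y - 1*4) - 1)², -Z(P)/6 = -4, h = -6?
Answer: 82087120/73 ≈ 1.1245e+6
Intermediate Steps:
Z(P) = 24 (Z(P) = -6*(-4) = 24)
E(Y) = (-5 + Y)² (E(Y) = ((Y - 4) - 1)² = ((-4 + Y) - 1)² = (-5 + Y)²)
p(s) = s + (-6 + s)/(24 + s) (p(s) = s + (s - 6)/(s + 24) = s + (-6 + s)/(24 + s))
p(E(-2))*22676 = ((-6 + ((-5 - 2)²)² + 25*(-5 - 2)²)/(24 + (-5 - 2)²))*22676 = ((-6 + ((-7)²)² + 25*(-7)²)/(24 + (-7)²))*22676 = ((-6 + 49² + 25*49)/(24 + 49))*22676 = ((-6 + 2401 + 1225)/73)*22676 = ((1/73)*3620)*22676 = (3620/73)*22676 = 82087120/73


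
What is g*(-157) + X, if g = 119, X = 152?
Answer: -18531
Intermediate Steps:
g*(-157) + X = 119*(-157) + 152 = -18683 + 152 = -18531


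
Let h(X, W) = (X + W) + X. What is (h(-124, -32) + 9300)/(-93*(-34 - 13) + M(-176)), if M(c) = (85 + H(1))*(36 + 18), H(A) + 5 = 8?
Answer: 9020/9123 ≈ 0.98871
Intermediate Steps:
H(A) = 3 (H(A) = -5 + 8 = 3)
h(X, W) = W + 2*X (h(X, W) = (W + X) + X = W + 2*X)
M(c) = 4752 (M(c) = (85 + 3)*(36 + 18) = 88*54 = 4752)
(h(-124, -32) + 9300)/(-93*(-34 - 13) + M(-176)) = ((-32 + 2*(-124)) + 9300)/(-93*(-34 - 13) + 4752) = ((-32 - 248) + 9300)/(-93*(-47) + 4752) = (-280 + 9300)/(4371 + 4752) = 9020/9123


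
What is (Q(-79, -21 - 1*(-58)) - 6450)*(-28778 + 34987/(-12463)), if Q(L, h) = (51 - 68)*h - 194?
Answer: 2608790196873/12463 ≈ 2.0932e+8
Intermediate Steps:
Q(L, h) = -194 - 17*h (Q(L, h) = -17*h - 194 = -194 - 17*h)
(Q(-79, -21 - 1*(-58)) - 6450)*(-28778 + 34987/(-12463)) = ((-194 - 17*(-21 - 1*(-58))) - 6450)*(-28778 + 34987/(-12463)) = ((-194 - 17*(-21 + 58)) - 6450)*(-28778 + 34987*(-1/12463)) = ((-194 - 17*37) - 6450)*(-28778 - 34987/12463) = ((-194 - 629) - 6450)*(-358695201/12463) = (-823 - 6450)*(-358695201/12463) = -7273*(-358695201/12463) = 2608790196873/12463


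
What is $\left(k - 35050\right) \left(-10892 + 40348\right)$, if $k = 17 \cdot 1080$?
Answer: $-491620640$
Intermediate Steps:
$k = 18360$
$\left(k - 35050\right) \left(-10892 + 40348\right) = \left(18360 - 35050\right) \left(-10892 + 40348\right) = \left(-16690\right) 29456 = -491620640$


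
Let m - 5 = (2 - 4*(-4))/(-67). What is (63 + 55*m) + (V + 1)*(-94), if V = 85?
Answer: -519972/67 ≈ -7760.8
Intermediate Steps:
m = 317/67 (m = 5 + (2 - 4*(-4))/(-67) = 5 + (2 + 16)*(-1/67) = 5 + 18*(-1/67) = 5 - 18/67 = 317/67 ≈ 4.7313)
(63 + 55*m) + (V + 1)*(-94) = (63 + 55*(317/67)) + (85 + 1)*(-94) = (63 + 17435/67) + 86*(-94) = 21656/67 - 8084 = -519972/67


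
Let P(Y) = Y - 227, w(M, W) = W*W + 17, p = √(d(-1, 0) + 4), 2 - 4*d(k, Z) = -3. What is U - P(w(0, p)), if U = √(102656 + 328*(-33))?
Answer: 819/4 + 2*√22958 ≈ 507.79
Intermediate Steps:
d(k, Z) = 5/4 (d(k, Z) = ½ - ¼*(-3) = ½ + ¾ = 5/4)
p = √21/2 (p = √(5/4 + 4) = √(21/4) = √21/2 ≈ 2.2913)
w(M, W) = 17 + W² (w(M, W) = W² + 17 = 17 + W²)
P(Y) = -227 + Y
U = 2*√22958 (U = √(102656 - 10824) = √91832 = 2*√22958 ≈ 303.04)
U - P(w(0, p)) = 2*√22958 - (-227 + (17 + (√21/2)²)) = 2*√22958 - (-227 + (17 + 21/4)) = 2*√22958 - (-227 + 89/4) = 2*√22958 - 1*(-819/4) = 2*√22958 + 819/4 = 819/4 + 2*√22958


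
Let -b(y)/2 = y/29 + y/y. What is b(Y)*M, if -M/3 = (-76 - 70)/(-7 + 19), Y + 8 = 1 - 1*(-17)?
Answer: -2847/29 ≈ -98.172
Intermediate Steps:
Y = 10 (Y = -8 + (1 - 1*(-17)) = -8 + (1 + 17) = -8 + 18 = 10)
M = 73/2 (M = -3*(-76 - 70)/(-7 + 19) = -(-438)/12 = -3*(-73/6) = 73/2 ≈ 36.500)
b(y) = -2 - 2*y/29 (b(y) = -2*(y/29 + y/y) = -2*(y*(1/29) + 1) = -2*(y/29 + 1) = -2*(1 + y/29) = -2 - 2*y/29)
b(Y)*M = (-2 - 2/29*10)*(73/2) = (-2 - 20/29)*(73/2) = -78/29*73/2 = -2847/29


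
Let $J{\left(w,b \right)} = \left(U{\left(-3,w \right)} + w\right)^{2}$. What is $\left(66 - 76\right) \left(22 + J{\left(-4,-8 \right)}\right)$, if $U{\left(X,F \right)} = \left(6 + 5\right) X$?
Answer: $-13910$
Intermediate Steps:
$U{\left(X,F \right)} = 11 X$
$J{\left(w,b \right)} = \left(-33 + w\right)^{2}$ ($J{\left(w,b \right)} = \left(11 \left(-3\right) + w\right)^{2} = \left(-33 + w\right)^{2}$)
$\left(66 - 76\right) \left(22 + J{\left(-4,-8 \right)}\right) = \left(66 - 76\right) \left(22 + \left(-33 - 4\right)^{2}\right) = \left(66 - 76\right) \left(22 + \left(-37\right)^{2}\right) = - 10 \left(22 + 1369\right) = \left(-10\right) 1391 = -13910$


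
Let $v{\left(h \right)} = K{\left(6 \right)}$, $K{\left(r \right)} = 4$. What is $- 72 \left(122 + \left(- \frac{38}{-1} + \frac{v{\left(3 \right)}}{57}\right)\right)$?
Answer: $- \frac{218976}{19} \approx -11525.0$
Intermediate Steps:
$v{\left(h \right)} = 4$
$- 72 \left(122 + \left(- \frac{38}{-1} + \frac{v{\left(3 \right)}}{57}\right)\right) = - 72 \left(122 + \left(- \frac{38}{-1} + \frac{4}{57}\right)\right) = - 72 \left(122 + \left(\left(-38\right) \left(-1\right) + 4 \cdot \frac{1}{57}\right)\right) = - 72 \left(122 + \left(38 + \frac{4}{57}\right)\right) = - 72 \left(122 + \frac{2170}{57}\right) = \left(-72\right) \frac{9124}{57} = - \frac{218976}{19}$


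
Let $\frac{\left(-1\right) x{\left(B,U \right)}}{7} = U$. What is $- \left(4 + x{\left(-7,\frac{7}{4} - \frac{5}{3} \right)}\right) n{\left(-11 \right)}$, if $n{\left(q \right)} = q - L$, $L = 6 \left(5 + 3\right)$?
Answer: $\frac{2419}{12} \approx 201.58$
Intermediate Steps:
$L = 48$ ($L = 6 \cdot 8 = 48$)
$x{\left(B,U \right)} = - 7 U$
$n{\left(q \right)} = -48 + q$ ($n{\left(q \right)} = q - 48 = -48 + q$)
$- \left(4 + x{\left(-7,\frac{7}{4} - \frac{5}{3} \right)}\right) n{\left(-11 \right)} = - \left(4 - 7 \left(\frac{7}{4} - \frac{5}{3}\right)\right) \left(-48 - 11\right) = - \left(4 - 7 \left(7 \cdot \frac{1}{4} - \frac{5}{3}\right)\right) \left(-59\right) = - \left(4 - 7 \left(\frac{7}{4} - \frac{5}{3}\right)\right) \left(-59\right) = - \left(4 - \frac{7}{12}\right) \left(-59\right) = - \frac{41 \left(-59\right)}{12} = \left(-1\right) \left(- \frac{2419}{12}\right) = \frac{2419}{12}$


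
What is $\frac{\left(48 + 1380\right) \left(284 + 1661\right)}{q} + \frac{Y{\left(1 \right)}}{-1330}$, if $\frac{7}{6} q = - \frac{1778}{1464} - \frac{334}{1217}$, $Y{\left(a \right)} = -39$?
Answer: $- \frac{3839263297402761}{1764113330} \approx -2.1763 \cdot 10^{6}$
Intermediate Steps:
$q = - \frac{1326401}{1039318}$ ($q = \frac{6 \left(- \frac{1778}{1464} - \frac{334}{1217}\right)}{7} = \frac{6 \left(\left(-1778\right) \frac{1}{1464} - \frac{334}{1217}\right)}{7} = \frac{6 \left(- \frac{889}{732} - \frac{334}{1217}\right)}{7} = \frac{6}{7} \left(- \frac{1326401}{890844}\right) = - \frac{1326401}{1039318} \approx -1.2762$)
$\frac{\left(48 + 1380\right) \left(284 + 1661\right)}{q} + \frac{Y{\left(1 \right)}}{-1330} = \frac{\left(48 + 1380\right) \left(284 + 1661\right)}{- \frac{1326401}{1039318}} - \frac{39}{-1330} = 1428 \cdot 1945 \left(- \frac{1039318}{1326401}\right) - - \frac{39}{1330} = 2777460 \left(- \frac{1039318}{1326401}\right) + \frac{39}{1330} = - \frac{2886664172280}{1326401} + \frac{39}{1330} = - \frac{3839263297402761}{1764113330}$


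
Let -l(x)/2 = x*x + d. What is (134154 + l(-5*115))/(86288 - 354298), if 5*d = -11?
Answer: 1317729/670025 ≈ 1.9667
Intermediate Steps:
d = -11/5 (d = (1/5)*(-11) = -11/5 ≈ -2.2000)
l(x) = 22/5 - 2*x**2 (l(x) = -2*(x*x - 11/5) = -2*(x**2 - 11/5) = -2*(-11/5 + x**2) = 22/5 - 2*x**2)
(134154 + l(-5*115))/(86288 - 354298) = (134154 + (22/5 - 2*(-5*115)**2))/(86288 - 354298) = (134154 + (22/5 - 2*(-575)**2))/(-268010) = (134154 + (22/5 - 2*330625))*(-1/268010) = (134154 + (22/5 - 661250))*(-1/268010) = (134154 - 3306228/5)*(-1/268010) = -2635458/5*(-1/268010) = 1317729/670025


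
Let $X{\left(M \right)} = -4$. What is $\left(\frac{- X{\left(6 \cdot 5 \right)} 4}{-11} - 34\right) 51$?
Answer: $- \frac{19890}{11} \approx -1808.2$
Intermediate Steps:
$\left(\frac{- X{\left(6 \cdot 5 \right)} 4}{-11} - 34\right) 51 = \left(\frac{\left(-1\right) \left(-4\right) 4}{-11} - 34\right) 51 = \left(4 \cdot 4 \left(- \frac{1}{11}\right) - 34\right) 51 = \left(16 \left(- \frac{1}{11}\right) - 34\right) 51 = \left(- \frac{16}{11} - 34\right) 51 = \left(- \frac{390}{11}\right) 51 = - \frac{19890}{11}$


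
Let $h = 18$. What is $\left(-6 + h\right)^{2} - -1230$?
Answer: $1374$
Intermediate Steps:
$\left(-6 + h\right)^{2} - -1230 = \left(-6 + 18\right)^{2} - -1230 = 12^{2} + 1230 = 144 + 1230 = 1374$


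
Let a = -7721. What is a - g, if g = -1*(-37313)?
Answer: -45034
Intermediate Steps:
g = 37313
a - g = -7721 - 1*37313 = -7721 - 37313 = -45034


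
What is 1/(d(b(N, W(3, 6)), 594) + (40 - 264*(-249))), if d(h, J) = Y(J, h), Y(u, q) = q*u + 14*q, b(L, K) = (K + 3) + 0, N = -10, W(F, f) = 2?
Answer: 1/68816 ≈ 1.4531e-5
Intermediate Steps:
b(L, K) = 3 + K (b(L, K) = (3 + K) + 0 = 3 + K)
Y(u, q) = 14*q + q*u
d(h, J) = h*(14 + J)
1/(d(b(N, W(3, 6)), 594) + (40 - 264*(-249))) = 1/((3 + 2)*(14 + 594) + (40 - 264*(-249))) = 1/(5*608 + (40 + 65736)) = 1/(3040 + 65776) = 1/68816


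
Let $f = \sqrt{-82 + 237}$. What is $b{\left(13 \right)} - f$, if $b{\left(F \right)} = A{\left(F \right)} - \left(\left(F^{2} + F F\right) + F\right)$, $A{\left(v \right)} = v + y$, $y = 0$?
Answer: $-338 - \sqrt{155} \approx -350.45$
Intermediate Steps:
$A{\left(v \right)} = v$ ($A{\left(v \right)} = v + 0 = v$)
$b{\left(F \right)} = - 2 F^{2}$ ($b{\left(F \right)} = F - \left(\left(F^{2} + F F\right) + F\right) = F - \left(\left(F^{2} + F^{2}\right) + F\right) = F - \left(2 F^{2} + F\right) = F - \left(F + 2 F^{2}\right) = - 2 F^{2}$)
$f = \sqrt{155} \approx 12.45$
$b{\left(13 \right)} - f = - 2 \cdot 13^{2} - \sqrt{155} = \left(-2\right) 169 - \sqrt{155} = -338 - \sqrt{155}$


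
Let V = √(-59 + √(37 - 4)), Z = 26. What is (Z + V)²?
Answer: (26 + I*√(59 - √33))² ≈ 622.74 + 379.48*I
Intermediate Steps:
V = √(-59 + √33) ≈ 7.2976*I
(Z + V)² = (26 + √(-59 + √33))²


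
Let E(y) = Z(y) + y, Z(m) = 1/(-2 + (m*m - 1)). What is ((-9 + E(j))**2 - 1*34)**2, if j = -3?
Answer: 14569489/1296 ≈ 11242.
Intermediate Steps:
Z(m) = 1/(-3 + m**2) (Z(m) = 1/(-2 + (m**2 - 1)) = 1/(-2 + (-1 + m**2)) = 1/(-3 + m**2))
E(y) = y + 1/(-3 + y**2) (E(y) = 1/(-3 + y**2) + y = y + 1/(-3 + y**2))
((-9 + E(j))**2 - 1*34)**2 = ((-9 + (-3 + 1/(-3 + (-3)**2)))**2 - 1*34)**2 = ((-9 + (-3 + 1/(-3 + 9)))**2 - 34)**2 = ((-9 + (-3 + 1/6))**2 - 34)**2 = ((-9 - 17/6)**2 - 34)**2 = ((-71/6)**2 - 34)**2 = (5041/36 - 34)**2 = (3817/36)**2 = 14569489/1296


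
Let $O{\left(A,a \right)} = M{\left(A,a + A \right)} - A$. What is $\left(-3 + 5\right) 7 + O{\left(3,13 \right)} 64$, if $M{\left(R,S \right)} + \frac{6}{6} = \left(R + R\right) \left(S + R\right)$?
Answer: $7054$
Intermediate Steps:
$M{\left(R,S \right)} = -1 + 2 R \left(R + S\right)$ ($M{\left(R,S \right)} = -1 + \left(R + R\right) \left(S + R\right) = -1 + 2 R \left(R + S\right)$)
$O{\left(A,a \right)} = -1 - A + 2 A^{2} + 2 A \left(A + a\right)$ ($O{\left(A,a \right)} = \left(-1 + 2 A^{2} + 2 A \left(a + A\right)\right) - A = \left(-1 + 2 A^{2} + 2 A \left(A + a\right)\right) - A = -1 - A + 2 A^{2} + 2 A \left(A + a\right)$)
$\left(-3 + 5\right) 7 + O{\left(3,13 \right)} 64 = \left(-3 + 5\right) 7 + \left(-1 - 3 + 4 \cdot 3^{2} + 2 \cdot 3 \cdot 13\right) 64 = 2 \cdot 7 + \left(-1 - 3 + 4 \cdot 9 + 78\right) 64 = 14 + \left(-1 - 3 + 36 + 78\right) 64 = 14 + 110 \cdot 64 = 14 + 7040 = 7054$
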